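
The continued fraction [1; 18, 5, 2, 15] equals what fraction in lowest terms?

3261/3091

Fold from the inside: start with 15/1.
  2 + 1/15 = 31/15
  5 + 15/31 = 170/31
  18 + 31/170 = 3091/170
  1 + 170/3091 = 3261/3091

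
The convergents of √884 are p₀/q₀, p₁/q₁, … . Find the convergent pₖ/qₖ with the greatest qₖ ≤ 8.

119/4

√884 = [29; 1, 2, 1, 2, 1, 2, 1, 58, …] (period length 8).
Convergents:
  p_0/q_0 = 29/1
  p_1/q_1 = 30/1
  p_2/q_2 = 89/3
  p_3/q_3 = 119/4
  p_4/q_4 = 327/11
q_3 = 4 ≤ 8 < 11 = q_4, so the answer is 119/4.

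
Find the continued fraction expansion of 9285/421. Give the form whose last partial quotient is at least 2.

[22; 18, 3, 3, 2]

9285 = 22*421 + 23
421 = 18*23 + 7
23 = 3*7 + 2
7 = 3*2 + 1
2 = 2*1 + 0  (stop)
So 9285/421 = [22; 18, 3, 3, 2].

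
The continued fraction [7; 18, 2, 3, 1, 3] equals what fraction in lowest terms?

4423/627

Fold from the inside: start with 3/1.
  1 + 1/3 = 4/3
  3 + 3/4 = 15/4
  2 + 4/15 = 34/15
  18 + 15/34 = 627/34
  7 + 34/627 = 4423/627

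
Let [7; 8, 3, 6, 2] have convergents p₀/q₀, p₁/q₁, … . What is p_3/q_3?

Using pₖ = aₖpₖ₋₁ + pₖ₋₂, qₖ = aₖqₖ₋₁ + qₖ₋₂ (with p₋₁=1, p₋₂=0, q₋₁=0, q₋₂=1):
  k=0: a=7, p=7, q=1
  k=1: a=8, p=57, q=8
  k=2: a=3, p=178, q=25
  k=3: a=6, p=1125, q=158

1125/158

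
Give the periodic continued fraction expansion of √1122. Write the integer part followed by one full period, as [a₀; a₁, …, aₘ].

[33; 2, 66]

a₀ = ⌊√1122⌋ = 33.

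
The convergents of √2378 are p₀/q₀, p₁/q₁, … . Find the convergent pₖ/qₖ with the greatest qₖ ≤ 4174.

√2378 = [48; 1, 3, 3, 1, 96, …] (period length 5).
Convergents:
  p_0/q_0 = 48/1
  p_1/q_1 = 49/1
  p_2/q_2 = 195/4
  p_3/q_3 = 634/13
  p_4/q_4 = 829/17
  p_5/q_5 = 80218/1645
  p_6/q_6 = 81047/1662
  p_7/q_7 = 323359/6631
q_6 = 1662 ≤ 4174 < 6631 = q_7, so the answer is 81047/1662.

81047/1662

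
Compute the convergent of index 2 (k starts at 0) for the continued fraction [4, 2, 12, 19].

112/25

Using pₖ = aₖpₖ₋₁ + pₖ₋₂, qₖ = aₖqₖ₋₁ + qₖ₋₂ (with p₋₁=1, p₋₂=0, q₋₁=0, q₋₂=1):
  k=0: a=4, p=4, q=1
  k=1: a=2, p=9, q=2
  k=2: a=12, p=112, q=25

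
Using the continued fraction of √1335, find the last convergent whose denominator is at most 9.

√1335 = [36; 1, 1, 6, 7, 6, 1, 1, 72, …] (period length 8).
Convergents:
  p_0/q_0 = 36/1
  p_1/q_1 = 37/1
  p_2/q_2 = 73/2
  p_3/q_3 = 475/13
q_2 = 2 ≤ 9 < 13 = q_3, so the answer is 73/2.

73/2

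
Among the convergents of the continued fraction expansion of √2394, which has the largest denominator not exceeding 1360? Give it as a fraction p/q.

66396/1357

√2394 = [48; 1, 12, 1, 96, …] (period length 4).
Convergents:
  p_0/q_0 = 48/1
  p_1/q_1 = 49/1
  p_2/q_2 = 636/13
  p_3/q_3 = 685/14
  p_4/q_4 = 66396/1357
  p_5/q_5 = 67081/1371
q_4 = 1357 ≤ 1360 < 1371 = q_5, so the answer is 66396/1357.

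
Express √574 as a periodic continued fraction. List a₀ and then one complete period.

a₀ = ⌊√574⌋ = 23.
With m₀=0, d₀=1 and mₖ₊₁ = dₖaₖ − mₖ, dₖ₊₁ = (n − mₖ₊₁²)/dₖ, aₖ₊₁ = ⌊(a₀+mₖ₊₁)/dₖ₊₁⌋:
  k=1: m=23, d=45, a=1
  k=2: m=22, d=2, a=22
  k=3: m=22, d=45, a=1
  k=4: m=23, d=1, a=46
d=1 and a=2a₀=46 at k=4, so the next step gives (m, d) = (23, 45) again — its k=1 value — and the period has length 4.

[23; 1, 22, 1, 46]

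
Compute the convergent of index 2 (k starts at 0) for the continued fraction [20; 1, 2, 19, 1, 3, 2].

62/3

Using pₖ = aₖpₖ₋₁ + pₖ₋₂, qₖ = aₖqₖ₋₁ + qₖ₋₂ (with p₋₁=1, p₋₂=0, q₋₁=0, q₋₂=1):
  k=0: a=20, p=20, q=1
  k=1: a=1, p=21, q=1
  k=2: a=2, p=62, q=3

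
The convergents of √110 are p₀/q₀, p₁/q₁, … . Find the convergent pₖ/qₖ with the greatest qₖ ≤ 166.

881/84

√110 = [10; 2, 20, …] (period length 2).
Convergents:
  p_0/q_0 = 10/1
  p_1/q_1 = 21/2
  p_2/q_2 = 430/41
  p_3/q_3 = 881/84
  p_4/q_4 = 18050/1721
q_3 = 84 ≤ 166 < 1721 = q_4, so the answer is 881/84.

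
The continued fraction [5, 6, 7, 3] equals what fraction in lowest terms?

Fold from the inside: start with 3/1.
  7 + 1/3 = 22/3
  6 + 3/22 = 135/22
  5 + 22/135 = 697/135

697/135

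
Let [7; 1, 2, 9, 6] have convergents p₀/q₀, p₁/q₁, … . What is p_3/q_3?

215/28

Using pₖ = aₖpₖ₋₁ + pₖ₋₂, qₖ = aₖqₖ₋₁ + qₖ₋₂ (with p₋₁=1, p₋₂=0, q₋₁=0, q₋₂=1):
  k=0: a=7, p=7, q=1
  k=1: a=1, p=8, q=1
  k=2: a=2, p=23, q=3
  k=3: a=9, p=215, q=28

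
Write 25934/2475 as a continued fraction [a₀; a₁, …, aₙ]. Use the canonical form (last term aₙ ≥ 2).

[10; 2, 11, 15, 3, 2]

25934 = 10×2475 + 1184
2475 = 2×1184 + 107
1184 = 11×107 + 7
107 = 15×7 + 2
7 = 3×2 + 1
2 = 2×1 + 0  (stop)
So 25934/2475 = [10; 2, 11, 15, 3, 2].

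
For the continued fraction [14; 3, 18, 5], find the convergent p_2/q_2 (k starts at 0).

788/55

Using pₖ = aₖpₖ₋₁ + pₖ₋₂, qₖ = aₖqₖ₋₁ + qₖ₋₂ (with p₋₁=1, p₋₂=0, q₋₁=0, q₋₂=1):
  k=0: a=14, p=14, q=1
  k=1: a=3, p=43, q=3
  k=2: a=18, p=788, q=55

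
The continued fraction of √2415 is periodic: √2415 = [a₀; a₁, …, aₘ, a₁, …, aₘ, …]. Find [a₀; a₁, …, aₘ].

a₀ = ⌊√2415⌋ = 49.
With m₀=0, d₀=1 and mₖ₊₁ = dₖaₖ − mₖ, dₖ₊₁ = (n − mₖ₊₁²)/dₖ, aₖ₊₁ = ⌊(a₀+mₖ₊₁)/dₖ₊₁⌋:
  k=1: m=49, d=14, a=7
  k=2: m=49, d=1, a=98
d=1 and a=2a₀=98 at k=2, so the next step gives (m, d) = (49, 14) again — its k=1 value — and the period has length 2.

[49; 7, 98]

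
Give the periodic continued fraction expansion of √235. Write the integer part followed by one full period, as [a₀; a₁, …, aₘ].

a₀ = ⌊√235⌋ = 15.
With m₀=0, d₀=1 and mₖ₊₁ = dₖaₖ − mₖ, dₖ₊₁ = (n − mₖ₊₁²)/dₖ, aₖ₊₁ = ⌊(a₀+mₖ₊₁)/dₖ₊₁⌋:
  k=1: m=15, d=10, a=3
  k=2: m=15, d=1, a=30
d=1 and a=2a₀=30 at k=2, so the next step gives (m, d) = (15, 10) again — its k=1 value — and the period has length 2.

[15; 3, 30]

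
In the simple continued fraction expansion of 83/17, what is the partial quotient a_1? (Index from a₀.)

83 = 4·17 + 15   →  a_0 = 4
17 = 1·15 + 2   →  a_1 = 1

1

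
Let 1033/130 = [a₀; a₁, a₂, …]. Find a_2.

1033 = 7·130 + 123   →  a_0 = 7
130 = 1·123 + 7   →  a_1 = 1
123 = 17·7 + 4   →  a_2 = 17

17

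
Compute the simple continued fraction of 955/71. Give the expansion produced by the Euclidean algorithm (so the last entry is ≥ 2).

[13; 2, 4, 1, 1, 3]

955 = 13*71 + 32
71 = 2*32 + 7
32 = 4*7 + 4
7 = 1*4 + 3
4 = 1*3 + 1
3 = 3*1 + 0  (stop)
So 955/71 = [13; 2, 4, 1, 1, 3].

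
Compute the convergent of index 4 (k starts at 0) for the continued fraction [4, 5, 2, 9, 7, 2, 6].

Using pₖ = aₖpₖ₋₁ + pₖ₋₂, qₖ = aₖqₖ₋₁ + qₖ₋₂ (with p₋₁=1, p₋₂=0, q₋₁=0, q₋₂=1):
  k=0: a=4, p=4, q=1
  k=1: a=5, p=21, q=5
  k=2: a=2, p=46, q=11
  k=3: a=9, p=435, q=104
  k=4: a=7, p=3091, q=739

3091/739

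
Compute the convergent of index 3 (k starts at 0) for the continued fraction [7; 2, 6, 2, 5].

Using pₖ = aₖpₖ₋₁ + pₖ₋₂, qₖ = aₖqₖ₋₁ + qₖ₋₂ (with p₋₁=1, p₋₂=0, q₋₁=0, q₋₂=1):
  k=0: a=7, p=7, q=1
  k=1: a=2, p=15, q=2
  k=2: a=6, p=97, q=13
  k=3: a=2, p=209, q=28

209/28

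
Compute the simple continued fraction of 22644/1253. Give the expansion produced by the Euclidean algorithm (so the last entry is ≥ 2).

22644 = 18*1253 + 90
1253 = 13*90 + 83
90 = 1*83 + 7
83 = 11*7 + 6
7 = 1*6 + 1
6 = 6*1 + 0  (stop)
So 22644/1253 = [18; 13, 1, 11, 1, 6].

[18; 13, 1, 11, 1, 6]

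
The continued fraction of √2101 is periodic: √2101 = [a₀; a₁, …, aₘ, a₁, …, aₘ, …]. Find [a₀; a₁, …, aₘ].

[45; 1, 5, 8, 5, 1, 90]

a₀ = ⌊√2101⌋ = 45.
With m₀=0, d₀=1 and mₖ₊₁ = dₖaₖ − mₖ, dₖ₊₁ = (n − mₖ₊₁²)/dₖ, aₖ₊₁ = ⌊(a₀+mₖ₊₁)/dₖ₊₁⌋:
  k=1: m=45, d=76, a=1
  k=2: m=31, d=15, a=5
  k=3: m=44, d=11, a=8
  k=4: m=44, d=15, a=5
  k=5: m=31, d=76, a=1
  k=6: m=45, d=1, a=90
d=1 and a=2a₀=90 at k=6, so the next step gives (m, d) = (45, 76) again — its k=1 value — and the period has length 6.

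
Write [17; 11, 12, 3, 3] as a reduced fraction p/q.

23294/1363

Fold from the inside: start with 3/1.
  3 + 1/3 = 10/3
  12 + 3/10 = 123/10
  11 + 10/123 = 1363/123
  17 + 123/1363 = 23294/1363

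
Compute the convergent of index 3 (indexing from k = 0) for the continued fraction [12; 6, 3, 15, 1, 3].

Using pₖ = aₖpₖ₋₁ + pₖ₋₂, qₖ = aₖqₖ₋₁ + qₖ₋₂ (with p₋₁=1, p₋₂=0, q₋₁=0, q₋₂=1):
  k=0: a=12, p=12, q=1
  k=1: a=6, p=73, q=6
  k=2: a=3, p=231, q=19
  k=3: a=15, p=3538, q=291

3538/291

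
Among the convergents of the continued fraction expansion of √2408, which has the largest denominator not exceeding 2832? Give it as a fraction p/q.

√2408 = [49; 14, 98, …] (period length 2).
Convergents:
  p_0/q_0 = 49/1
  p_1/q_1 = 687/14
  p_2/q_2 = 67375/1373
  p_3/q_3 = 943937/19236
q_2 = 1373 ≤ 2832 < 19236 = q_3, so the answer is 67375/1373.

67375/1373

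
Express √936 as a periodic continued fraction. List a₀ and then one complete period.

a₀ = ⌊√936⌋ = 30.
With m₀=0, d₀=1 and mₖ₊₁ = dₖaₖ − mₖ, dₖ₊₁ = (n − mₖ₊₁²)/dₖ, aₖ₊₁ = ⌊(a₀+mₖ₊₁)/dₖ₊₁⌋:
  k=1: m=30, d=36, a=1
  k=2: m=6, d=25, a=1
  k=3: m=19, d=23, a=2
  k=4: m=27, d=9, a=6
  k=5: m=27, d=23, a=2
  k=6: m=19, d=25, a=1
  k=7: m=6, d=36, a=1
  k=8: m=30, d=1, a=60
d=1 and a=2a₀=60 at k=8, so the next step gives (m, d) = (30, 36) again — its k=1 value — and the period has length 8.

[30; 1, 1, 2, 6, 2, 1, 1, 60]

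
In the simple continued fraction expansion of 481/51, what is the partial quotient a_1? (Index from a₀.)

2

481 = 9·51 + 22   →  a_0 = 9
51 = 2·22 + 7   →  a_1 = 2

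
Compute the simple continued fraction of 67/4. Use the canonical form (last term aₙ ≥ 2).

67 = 16×4 + 3
4 = 1×3 + 1
3 = 3×1 + 0  (stop)
So 67/4 = [16; 1, 3].

[16; 1, 3]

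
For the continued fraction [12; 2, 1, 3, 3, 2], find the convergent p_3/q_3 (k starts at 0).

136/11

Using pₖ = aₖpₖ₋₁ + pₖ₋₂, qₖ = aₖqₖ₋₁ + qₖ₋₂ (with p₋₁=1, p₋₂=0, q₋₁=0, q₋₂=1):
  k=0: a=12, p=12, q=1
  k=1: a=2, p=25, q=2
  k=2: a=1, p=37, q=3
  k=3: a=3, p=136, q=11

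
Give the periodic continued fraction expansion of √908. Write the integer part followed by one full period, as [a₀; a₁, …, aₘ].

a₀ = ⌊√908⌋ = 30.
With m₀=0, d₀=1 and mₖ₊₁ = dₖaₖ − mₖ, dₖ₊₁ = (n − mₖ₊₁²)/dₖ, aₖ₊₁ = ⌊(a₀+mₖ₊₁)/dₖ₊₁⌋:
  k=1: m=30, d=8, a=7
  k=2: m=26, d=29, a=1
  k=3: m=3, d=31, a=1
  k=4: m=28, d=4, a=14
  k=5: m=28, d=31, a=1
  k=6: m=3, d=29, a=1
  k=7: m=26, d=8, a=7
  k=8: m=30, d=1, a=60
d=1 and a=2a₀=60 at k=8, so the next step gives (m, d) = (30, 8) again — its k=1 value — and the period has length 8.

[30; 7, 1, 1, 14, 1, 1, 7, 60]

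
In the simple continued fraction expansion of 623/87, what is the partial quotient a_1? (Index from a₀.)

6

623 = 7·87 + 14   →  a_0 = 7
87 = 6·14 + 3   →  a_1 = 6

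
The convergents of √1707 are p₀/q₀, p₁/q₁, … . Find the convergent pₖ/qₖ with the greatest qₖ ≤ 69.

785/19

√1707 = [41; 3, 6, 41, 6, 3, 82, …] (period length 6).
Convergents:
  p_0/q_0 = 41/1
  p_1/q_1 = 124/3
  p_2/q_2 = 785/19
  p_3/q_3 = 32309/782
q_2 = 19 ≤ 69 < 782 = q_3, so the answer is 785/19.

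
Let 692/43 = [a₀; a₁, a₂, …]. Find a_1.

692 = 16·43 + 4   →  a_0 = 16
43 = 10·4 + 3   →  a_1 = 10

10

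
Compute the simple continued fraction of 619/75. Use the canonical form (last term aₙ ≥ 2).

[8; 3, 1, 18]

619 = 8·75 + 19
75 = 3·19 + 18
19 = 1·18 + 1
18 = 18·1 + 0  (stop)
So 619/75 = [8; 3, 1, 18].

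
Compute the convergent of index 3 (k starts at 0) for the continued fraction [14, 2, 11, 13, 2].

Using pₖ = aₖpₖ₋₁ + pₖ₋₂, qₖ = aₖqₖ₋₁ + qₖ₋₂ (with p₋₁=1, p₋₂=0, q₋₁=0, q₋₂=1):
  k=0: a=14, p=14, q=1
  k=1: a=2, p=29, q=2
  k=2: a=11, p=333, q=23
  k=3: a=13, p=4358, q=301

4358/301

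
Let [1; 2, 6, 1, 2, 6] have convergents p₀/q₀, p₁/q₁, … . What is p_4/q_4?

63/43

Using pₖ = aₖpₖ₋₁ + pₖ₋₂, qₖ = aₖqₖ₋₁ + qₖ₋₂ (with p₋₁=1, p₋₂=0, q₋₁=0, q₋₂=1):
  k=0: a=1, p=1, q=1
  k=1: a=2, p=3, q=2
  k=2: a=6, p=19, q=13
  k=3: a=1, p=22, q=15
  k=4: a=2, p=63, q=43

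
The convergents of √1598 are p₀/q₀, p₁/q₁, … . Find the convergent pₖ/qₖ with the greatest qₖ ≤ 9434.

√1598 = [39; 1, 38, 1, 78, …] (period length 4).
Convergents:
  p_0/q_0 = 39/1
  p_1/q_1 = 40/1
  p_2/q_2 = 1559/39
  p_3/q_3 = 1599/40
  p_4/q_4 = 126281/3159
  p_5/q_5 = 127880/3199
  p_6/q_6 = 4985721/124721
q_5 = 3199 ≤ 9434 < 124721 = q_6, so the answer is 127880/3199.

127880/3199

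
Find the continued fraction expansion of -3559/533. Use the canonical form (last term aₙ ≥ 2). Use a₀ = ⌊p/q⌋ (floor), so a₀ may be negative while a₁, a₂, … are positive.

[-7; 3, 10, 8, 2]

-3559 = -7×533 + 172
533 = 3×172 + 17
172 = 10×17 + 2
17 = 8×2 + 1
2 = 2×1 + 0  (stop)
So -3559/533 = [-7; 3, 10, 8, 2].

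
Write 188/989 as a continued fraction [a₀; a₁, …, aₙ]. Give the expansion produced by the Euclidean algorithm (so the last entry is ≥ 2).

188 = 0×989 + 188
989 = 5×188 + 49
188 = 3×49 + 41
49 = 1×41 + 8
41 = 5×8 + 1
8 = 8×1 + 0  (stop)
So 188/989 = [0; 5, 3, 1, 5, 8].

[0; 5, 3, 1, 5, 8]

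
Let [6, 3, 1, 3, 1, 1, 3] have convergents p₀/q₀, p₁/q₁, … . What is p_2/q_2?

25/4

Using pₖ = aₖpₖ₋₁ + pₖ₋₂, qₖ = aₖqₖ₋₁ + qₖ₋₂ (with p₋₁=1, p₋₂=0, q₋₁=0, q₋₂=1):
  k=0: a=6, p=6, q=1
  k=1: a=3, p=19, q=3
  k=2: a=1, p=25, q=4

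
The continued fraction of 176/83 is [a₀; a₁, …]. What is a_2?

3

176 = 2·83 + 10   →  a_0 = 2
83 = 8·10 + 3   →  a_1 = 8
10 = 3·3 + 1   →  a_2 = 3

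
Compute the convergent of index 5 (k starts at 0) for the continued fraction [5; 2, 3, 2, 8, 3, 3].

2289/421

Using pₖ = aₖpₖ₋₁ + pₖ₋₂, qₖ = aₖqₖ₋₁ + qₖ₋₂ (with p₋₁=1, p₋₂=0, q₋₁=0, q₋₂=1):
  k=0: a=5, p=5, q=1
  k=1: a=2, p=11, q=2
  k=2: a=3, p=38, q=7
  k=3: a=2, p=87, q=16
  k=4: a=8, p=734, q=135
  k=5: a=3, p=2289, q=421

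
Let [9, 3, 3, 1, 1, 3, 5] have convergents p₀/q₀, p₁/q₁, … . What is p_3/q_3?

Using pₖ = aₖpₖ₋₁ + pₖ₋₂, qₖ = aₖqₖ₋₁ + qₖ₋₂ (with p₋₁=1, p₋₂=0, q₋₁=0, q₋₂=1):
  k=0: a=9, p=9, q=1
  k=1: a=3, p=28, q=3
  k=2: a=3, p=93, q=10
  k=3: a=1, p=121, q=13

121/13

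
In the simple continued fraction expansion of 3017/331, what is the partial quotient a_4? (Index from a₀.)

3017 = 9·331 + 38   →  a_0 = 9
331 = 8·38 + 27   →  a_1 = 8
38 = 1·27 + 11   →  a_2 = 1
27 = 2·11 + 5   →  a_3 = 2
11 = 2·5 + 1   →  a_4 = 2

2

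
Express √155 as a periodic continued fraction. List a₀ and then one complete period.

[12; 2, 4, 2, 24]

a₀ = ⌊√155⌋ = 12.
With m₀=0, d₀=1 and mₖ₊₁ = dₖaₖ − mₖ, dₖ₊₁ = (n − mₖ₊₁²)/dₖ, aₖ₊₁ = ⌊(a₀+mₖ₊₁)/dₖ₊₁⌋:
  k=1: m=12, d=11, a=2
  k=2: m=10, d=5, a=4
  k=3: m=10, d=11, a=2
  k=4: m=12, d=1, a=24
d=1 and a=2a₀=24 at k=4, so the next step gives (m, d) = (12, 11) again — its k=1 value — and the period has length 4.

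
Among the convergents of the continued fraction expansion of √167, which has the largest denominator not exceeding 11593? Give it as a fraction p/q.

√167 = [12; 1, 11, 1, 24, …] (period length 4).
Convergents:
  p_0/q_0 = 12/1
  p_1/q_1 = 13/1
  p_2/q_2 = 155/12
  p_3/q_3 = 168/13
  p_4/q_4 = 4187/324
  p_5/q_5 = 4355/337
  p_6/q_6 = 52092/4031
  p_7/q_7 = 56447/4368
  p_8/q_8 = 1406820/108863
q_7 = 4368 ≤ 11593 < 108863 = q_8, so the answer is 56447/4368.

56447/4368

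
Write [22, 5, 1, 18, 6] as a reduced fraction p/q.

15163/684

Fold from the inside: start with 6/1.
  18 + 1/6 = 109/6
  1 + 6/109 = 115/109
  5 + 109/115 = 684/115
  22 + 115/684 = 15163/684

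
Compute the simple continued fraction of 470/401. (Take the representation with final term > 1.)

470 = 1·401 + 69
401 = 5·69 + 56
69 = 1·56 + 13
56 = 4·13 + 4
13 = 3·4 + 1
4 = 4·1 + 0  (stop)
So 470/401 = [1; 5, 1, 4, 3, 4].

[1; 5, 1, 4, 3, 4]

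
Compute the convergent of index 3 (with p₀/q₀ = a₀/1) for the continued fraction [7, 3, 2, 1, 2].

73/10

Using pₖ = aₖpₖ₋₁ + pₖ₋₂, qₖ = aₖqₖ₋₁ + qₖ₋₂ (with p₋₁=1, p₋₂=0, q₋₁=0, q₋₂=1):
  k=0: a=7, p=7, q=1
  k=1: a=3, p=22, q=3
  k=2: a=2, p=51, q=7
  k=3: a=1, p=73, q=10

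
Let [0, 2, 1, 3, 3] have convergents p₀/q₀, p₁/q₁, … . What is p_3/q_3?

4/11

Using pₖ = aₖpₖ₋₁ + pₖ₋₂, qₖ = aₖqₖ₋₁ + qₖ₋₂ (with p₋₁=1, p₋₂=0, q₋₁=0, q₋₂=1):
  k=0: a=0, p=0, q=1
  k=1: a=2, p=1, q=2
  k=2: a=1, p=1, q=3
  k=3: a=3, p=4, q=11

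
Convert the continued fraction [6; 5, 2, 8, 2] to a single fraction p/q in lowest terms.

1218/197

Fold from the inside: start with 2/1.
  8 + 1/2 = 17/2
  2 + 2/17 = 36/17
  5 + 17/36 = 197/36
  6 + 36/197 = 1218/197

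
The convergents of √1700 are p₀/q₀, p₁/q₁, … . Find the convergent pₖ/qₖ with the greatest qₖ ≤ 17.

√1700 = [41; 4, 3, 20, 3, 4, 82, …] (period length 6).
Convergents:
  p_0/q_0 = 41/1
  p_1/q_1 = 165/4
  p_2/q_2 = 536/13
  p_3/q_3 = 10885/264
q_2 = 13 ≤ 17 < 264 = q_3, so the answer is 536/13.

536/13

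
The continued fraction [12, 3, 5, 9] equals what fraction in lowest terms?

1810/147

Using pₖ = aₖpₖ₋₁ + pₖ₋₂ and qₖ = aₖqₖ₋₁ + qₖ₋₂:
  k=0: a=12, p=12, q=1
  k=1: a=3, p=37, q=3
  k=2: a=5, p=197, q=16
  k=3: a=9, p=1810, q=147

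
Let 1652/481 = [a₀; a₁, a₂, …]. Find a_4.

1652 = 3·481 + 209   →  a_0 = 3
481 = 2·209 + 63   →  a_1 = 2
209 = 3·63 + 20   →  a_2 = 3
63 = 3·20 + 3   →  a_3 = 3
20 = 6·3 + 2   →  a_4 = 6

6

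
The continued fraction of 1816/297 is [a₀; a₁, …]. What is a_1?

8

1816 = 6·297 + 34   →  a_0 = 6
297 = 8·34 + 25   →  a_1 = 8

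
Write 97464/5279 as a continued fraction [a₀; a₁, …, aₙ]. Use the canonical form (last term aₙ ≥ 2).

97464 = 18×5279 + 2442
5279 = 2×2442 + 395
2442 = 6×395 + 72
395 = 5×72 + 35
72 = 2×35 + 2
35 = 17×2 + 1
2 = 2×1 + 0  (stop)
So 97464/5279 = [18; 2, 6, 5, 2, 17, 2].

[18; 2, 6, 5, 2, 17, 2]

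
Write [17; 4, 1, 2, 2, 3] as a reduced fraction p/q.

Fold from the inside: start with 3/1.
  2 + 1/3 = 7/3
  2 + 3/7 = 17/7
  1 + 7/17 = 24/17
  4 + 17/24 = 113/24
  17 + 24/113 = 1945/113

1945/113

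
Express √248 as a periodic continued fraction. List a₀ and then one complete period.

[15; 1, 2, 1, 30]

a₀ = ⌊√248⌋ = 15.
With m₀=0, d₀=1 and mₖ₊₁ = dₖaₖ − mₖ, dₖ₊₁ = (n − mₖ₊₁²)/dₖ, aₖ₊₁ = ⌊(a₀+mₖ₊₁)/dₖ₊₁⌋:
  k=1: m=15, d=23, a=1
  k=2: m=8, d=8, a=2
  k=3: m=8, d=23, a=1
  k=4: m=15, d=1, a=30
d=1 and a=2a₀=30 at k=4, so the next step gives (m, d) = (15, 23) again — its k=1 value — and the period has length 4.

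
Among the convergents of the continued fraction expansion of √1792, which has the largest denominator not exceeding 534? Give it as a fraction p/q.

10710/253

√1792 = [42; 3, 84, …] (period length 2).
Convergents:
  p_0/q_0 = 42/1
  p_1/q_1 = 127/3
  p_2/q_2 = 10710/253
  p_3/q_3 = 32257/762
q_2 = 253 ≤ 534 < 762 = q_3, so the answer is 10710/253.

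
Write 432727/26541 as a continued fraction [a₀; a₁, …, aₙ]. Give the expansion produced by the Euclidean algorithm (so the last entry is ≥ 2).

432727 = 16·26541 + 8071
26541 = 3·8071 + 2328
8071 = 3·2328 + 1087
2328 = 2·1087 + 154
1087 = 7·154 + 9
154 = 17·9 + 1
9 = 9·1 + 0  (stop)
So 432727/26541 = [16; 3, 3, 2, 7, 17, 9].

[16; 3, 3, 2, 7, 17, 9]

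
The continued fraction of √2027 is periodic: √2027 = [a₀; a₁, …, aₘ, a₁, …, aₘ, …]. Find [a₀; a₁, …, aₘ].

a₀ = ⌊√2027⌋ = 45.
With m₀=0, d₀=1 and mₖ₊₁ = dₖaₖ − mₖ, dₖ₊₁ = (n − mₖ₊₁²)/dₖ, aₖ₊₁ = ⌊(a₀+mₖ₊₁)/dₖ₊₁⌋:
  k=1: m=45, d=2, a=45
  k=2: m=45, d=1, a=90
d=1 and a=2a₀=90 at k=2, so the next step gives (m, d) = (45, 2) again — its k=1 value — and the period has length 2.

[45; 45, 90]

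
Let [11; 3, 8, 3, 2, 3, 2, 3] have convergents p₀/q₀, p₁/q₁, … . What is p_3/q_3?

Using pₖ = aₖpₖ₋₁ + pₖ₋₂, qₖ = aₖqₖ₋₁ + qₖ₋₂ (with p₋₁=1, p₋₂=0, q₋₁=0, q₋₂=1):
  k=0: a=11, p=11, q=1
  k=1: a=3, p=34, q=3
  k=2: a=8, p=283, q=25
  k=3: a=3, p=883, q=78

883/78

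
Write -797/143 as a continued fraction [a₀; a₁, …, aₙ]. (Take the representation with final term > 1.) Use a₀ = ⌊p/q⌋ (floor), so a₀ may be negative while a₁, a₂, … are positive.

-797 = -6·143 + 61
143 = 2·61 + 21
61 = 2·21 + 19
21 = 1·19 + 2
19 = 9·2 + 1
2 = 2·1 + 0  (stop)
So -797/143 = [-6; 2, 2, 1, 9, 2].

[-6; 2, 2, 1, 9, 2]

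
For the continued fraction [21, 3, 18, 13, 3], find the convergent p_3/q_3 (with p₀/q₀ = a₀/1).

15313/718

Using pₖ = aₖpₖ₋₁ + pₖ₋₂, qₖ = aₖqₖ₋₁ + qₖ₋₂ (with p₋₁=1, p₋₂=0, q₋₁=0, q₋₂=1):
  k=0: a=21, p=21, q=1
  k=1: a=3, p=64, q=3
  k=2: a=18, p=1173, q=55
  k=3: a=13, p=15313, q=718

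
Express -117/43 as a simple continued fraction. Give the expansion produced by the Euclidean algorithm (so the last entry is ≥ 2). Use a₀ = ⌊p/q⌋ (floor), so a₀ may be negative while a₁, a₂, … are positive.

-117 = -3×43 + 12
43 = 3×12 + 7
12 = 1×7 + 5
7 = 1×5 + 2
5 = 2×2 + 1
2 = 2×1 + 0  (stop)
So -117/43 = [-3; 3, 1, 1, 2, 2].

[-3; 3, 1, 1, 2, 2]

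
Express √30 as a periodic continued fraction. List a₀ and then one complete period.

a₀ = ⌊√30⌋ = 5.
With m₀=0, d₀=1 and mₖ₊₁ = dₖaₖ − mₖ, dₖ₊₁ = (n − mₖ₊₁²)/dₖ, aₖ₊₁ = ⌊(a₀+mₖ₊₁)/dₖ₊₁⌋:
  k=1: m=5, d=5, a=2
  k=2: m=5, d=1, a=10
d=1 and a=2a₀=10 at k=2, so the next step gives (m, d) = (5, 5) again — its k=1 value — and the period has length 2.

[5; 2, 10]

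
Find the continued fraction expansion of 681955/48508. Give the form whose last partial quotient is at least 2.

681955 = 14×48508 + 2843
48508 = 17×2843 + 177
2843 = 16×177 + 11
177 = 16×11 + 1
11 = 11×1 + 0  (stop)
So 681955/48508 = [14; 17, 16, 16, 11].

[14; 17, 16, 16, 11]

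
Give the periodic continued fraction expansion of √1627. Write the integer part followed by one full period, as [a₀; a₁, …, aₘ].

a₀ = ⌊√1627⌋ = 40.
With m₀=0, d₀=1 and mₖ₊₁ = dₖaₖ − mₖ, dₖ₊₁ = (n − mₖ₊₁²)/dₖ, aₖ₊₁ = ⌊(a₀+mₖ₊₁)/dₖ₊₁⌋:
  k=1: m=40, d=27, a=2
  k=2: m=14, d=53, a=1
  k=3: m=39, d=2, a=39
  k=4: m=39, d=53, a=1
  k=5: m=14, d=27, a=2
  k=6: m=40, d=1, a=80
d=1 and a=2a₀=80 at k=6, so the next step gives (m, d) = (40, 27) again — its k=1 value — and the period has length 6.

[40; 2, 1, 39, 1, 2, 80]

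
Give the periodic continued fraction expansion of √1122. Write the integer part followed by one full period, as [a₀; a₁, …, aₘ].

a₀ = ⌊√1122⌋ = 33.

[33; 2, 66]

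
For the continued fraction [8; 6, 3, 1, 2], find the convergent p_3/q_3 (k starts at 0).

204/25

Using pₖ = aₖpₖ₋₁ + pₖ₋₂, qₖ = aₖqₖ₋₁ + qₖ₋₂ (with p₋₁=1, p₋₂=0, q₋₁=0, q₋₂=1):
  k=0: a=8, p=8, q=1
  k=1: a=6, p=49, q=6
  k=2: a=3, p=155, q=19
  k=3: a=1, p=204, q=25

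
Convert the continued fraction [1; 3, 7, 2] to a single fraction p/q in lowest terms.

Fold from the inside: start with 2/1.
  7 + 1/2 = 15/2
  3 + 2/15 = 47/15
  1 + 15/47 = 62/47

62/47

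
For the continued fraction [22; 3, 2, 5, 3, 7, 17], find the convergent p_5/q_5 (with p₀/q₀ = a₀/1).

19726/885

Using pₖ = aₖpₖ₋₁ + pₖ₋₂, qₖ = aₖqₖ₋₁ + qₖ₋₂ (with p₋₁=1, p₋₂=0, q₋₁=0, q₋₂=1):
  k=0: a=22, p=22, q=1
  k=1: a=3, p=67, q=3
  k=2: a=2, p=156, q=7
  k=3: a=5, p=847, q=38
  k=4: a=3, p=2697, q=121
  k=5: a=7, p=19726, q=885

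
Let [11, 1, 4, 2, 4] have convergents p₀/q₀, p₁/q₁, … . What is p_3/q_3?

130/11

Using pₖ = aₖpₖ₋₁ + pₖ₋₂, qₖ = aₖqₖ₋₁ + qₖ₋₂ (with p₋₁=1, p₋₂=0, q₋₁=0, q₋₂=1):
  k=0: a=11, p=11, q=1
  k=1: a=1, p=12, q=1
  k=2: a=4, p=59, q=5
  k=3: a=2, p=130, q=11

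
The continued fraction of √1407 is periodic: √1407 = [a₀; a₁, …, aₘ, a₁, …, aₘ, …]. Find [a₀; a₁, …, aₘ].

a₀ = ⌊√1407⌋ = 37.

[37; 1, 1, 24, 1, 1, 74]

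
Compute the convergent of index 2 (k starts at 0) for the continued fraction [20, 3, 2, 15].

142/7

Using pₖ = aₖpₖ₋₁ + pₖ₋₂, qₖ = aₖqₖ₋₁ + qₖ₋₂ (with p₋₁=1, p₋₂=0, q₋₁=0, q₋₂=1):
  k=0: a=20, p=20, q=1
  k=1: a=3, p=61, q=3
  k=2: a=2, p=142, q=7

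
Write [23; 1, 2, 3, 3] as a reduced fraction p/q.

782/33

Using pₖ = aₖpₖ₋₁ + pₖ₋₂ and qₖ = aₖqₖ₋₁ + qₖ₋₂:
  k=0: a=23, p=23, q=1
  k=1: a=1, p=24, q=1
  k=2: a=2, p=71, q=3
  k=3: a=3, p=237, q=10
  k=4: a=3, p=782, q=33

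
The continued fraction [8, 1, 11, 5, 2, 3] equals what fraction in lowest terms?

Fold from the inside: start with 3/1.
  2 + 1/3 = 7/3
  5 + 3/7 = 38/7
  11 + 7/38 = 425/38
  1 + 38/425 = 463/425
  8 + 425/463 = 4129/463

4129/463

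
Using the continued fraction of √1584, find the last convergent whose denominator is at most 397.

√1584 = [39; 1, 3, 1, 78, …] (period length 4).
Convergents:
  p_0/q_0 = 39/1
  p_1/q_1 = 40/1
  p_2/q_2 = 159/4
  p_3/q_3 = 199/5
  p_4/q_4 = 15681/394
  p_5/q_5 = 15880/399
q_4 = 394 ≤ 397 < 399 = q_5, so the answer is 15681/394.

15681/394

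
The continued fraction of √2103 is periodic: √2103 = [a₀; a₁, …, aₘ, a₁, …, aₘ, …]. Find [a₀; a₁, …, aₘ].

a₀ = ⌊√2103⌋ = 45.
With m₀=0, d₀=1 and mₖ₊₁ = dₖaₖ − mₖ, dₖ₊₁ = (n − mₖ₊₁²)/dₖ, aₖ₊₁ = ⌊(a₀+mₖ₊₁)/dₖ₊₁⌋:
  k=1: m=45, d=78, a=1
  k=2: m=33, d=13, a=6
  k=3: m=45, d=6, a=15
  k=4: m=45, d=13, a=6
  k=5: m=33, d=78, a=1
  k=6: m=45, d=1, a=90
d=1 and a=2a₀=90 at k=6, so the next step gives (m, d) = (45, 78) again — its k=1 value — and the period has length 6.

[45; 1, 6, 15, 6, 1, 90]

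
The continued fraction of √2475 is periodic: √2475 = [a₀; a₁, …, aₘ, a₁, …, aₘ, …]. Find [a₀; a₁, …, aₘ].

[49; 1, 2, 1, 98]

a₀ = ⌊√2475⌋ = 49.
With m₀=0, d₀=1 and mₖ₊₁ = dₖaₖ − mₖ, dₖ₊₁ = (n − mₖ₊₁²)/dₖ, aₖ₊₁ = ⌊(a₀+mₖ₊₁)/dₖ₊₁⌋:
  k=1: m=49, d=74, a=1
  k=2: m=25, d=25, a=2
  k=3: m=25, d=74, a=1
  k=4: m=49, d=1, a=98
d=1 and a=2a₀=98 at k=4, so the next step gives (m, d) = (49, 74) again — its k=1 value — and the period has length 4.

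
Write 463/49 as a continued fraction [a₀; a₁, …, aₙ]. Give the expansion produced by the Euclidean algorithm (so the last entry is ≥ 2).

[9; 2, 4, 2, 2]

463 = 9*49 + 22
49 = 2*22 + 5
22 = 4*5 + 2
5 = 2*2 + 1
2 = 2*1 + 0  (stop)
So 463/49 = [9; 2, 4, 2, 2].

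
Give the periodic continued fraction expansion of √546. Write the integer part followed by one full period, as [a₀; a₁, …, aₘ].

a₀ = ⌊√546⌋ = 23.
With m₀=0, d₀=1 and mₖ₊₁ = dₖaₖ − mₖ, dₖ₊₁ = (n − mₖ₊₁²)/dₖ, aₖ₊₁ = ⌊(a₀+mₖ₊₁)/dₖ₊₁⌋:
  k=1: m=23, d=17, a=2
  k=2: m=11, d=25, a=1
  k=3: m=14, d=14, a=2
  k=4: m=14, d=25, a=1
  k=5: m=11, d=17, a=2
  k=6: m=23, d=1, a=46
d=1 and a=2a₀=46 at k=6, so the next step gives (m, d) = (23, 17) again — its k=1 value — and the period has length 6.

[23; 2, 1, 2, 1, 2, 46]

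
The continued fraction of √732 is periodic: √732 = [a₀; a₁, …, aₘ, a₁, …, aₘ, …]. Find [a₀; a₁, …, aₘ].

a₀ = ⌊√732⌋ = 27.
With m₀=0, d₀=1 and mₖ₊₁ = dₖaₖ − mₖ, dₖ₊₁ = (n − mₖ₊₁²)/dₖ, aₖ₊₁ = ⌊(a₀+mₖ₊₁)/dₖ₊₁⌋:
  k=1: m=27, d=3, a=18
  k=2: m=27, d=1, a=54
d=1 and a=2a₀=54 at k=2, so the next step gives (m, d) = (27, 3) again — its k=1 value — and the period has length 2.

[27; 18, 54]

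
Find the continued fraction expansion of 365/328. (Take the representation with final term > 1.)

[1; 8, 1, 6, 2, 2]

365 = 1*328 + 37
328 = 8*37 + 32
37 = 1*32 + 5
32 = 6*5 + 2
5 = 2*2 + 1
2 = 2*1 + 0  (stop)
So 365/328 = [1; 8, 1, 6, 2, 2].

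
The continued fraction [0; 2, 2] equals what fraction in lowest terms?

2/5

Fold from the inside: start with 2/1.
  2 + 1/2 = 5/2
  0 + 2/5 = 2/5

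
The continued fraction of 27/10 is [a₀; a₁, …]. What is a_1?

1

27 = 2·10 + 7   →  a_0 = 2
10 = 1·7 + 3   →  a_1 = 1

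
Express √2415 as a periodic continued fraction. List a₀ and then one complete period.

[49; 7, 98]

a₀ = ⌊√2415⌋ = 49.
With m₀=0, d₀=1 and mₖ₊₁ = dₖaₖ − mₖ, dₖ₊₁ = (n − mₖ₊₁²)/dₖ, aₖ₊₁ = ⌊(a₀+mₖ₊₁)/dₖ₊₁⌋:
  k=1: m=49, d=14, a=7
  k=2: m=49, d=1, a=98
d=1 and a=2a₀=98 at k=2, so the next step gives (m, d) = (49, 14) again — its k=1 value — and the period has length 2.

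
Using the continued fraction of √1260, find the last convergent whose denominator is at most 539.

√1260 = [35; 2, 70, …] (period length 2).
Convergents:
  p_0/q_0 = 35/1
  p_1/q_1 = 71/2
  p_2/q_2 = 5005/141
  p_3/q_3 = 10081/284
  p_4/q_4 = 710675/20021
q_3 = 284 ≤ 539 < 20021 = q_4, so the answer is 10081/284.

10081/284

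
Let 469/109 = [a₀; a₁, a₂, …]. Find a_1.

469 = 4·109 + 33   →  a_0 = 4
109 = 3·33 + 10   →  a_1 = 3

3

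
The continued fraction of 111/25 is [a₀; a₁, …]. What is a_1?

111 = 4·25 + 11   →  a_0 = 4
25 = 2·11 + 3   →  a_1 = 2

2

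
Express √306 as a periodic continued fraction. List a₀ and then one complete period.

a₀ = ⌊√306⌋ = 17.
With m₀=0, d₀=1 and mₖ₊₁ = dₖaₖ − mₖ, dₖ₊₁ = (n − mₖ₊₁²)/dₖ, aₖ₊₁ = ⌊(a₀+mₖ₊₁)/dₖ₊₁⌋:
  k=1: m=17, d=17, a=2
  k=2: m=17, d=1, a=34
d=1 and a=2a₀=34 at k=2, so the next step gives (m, d) = (17, 17) again — its k=1 value — and the period has length 2.

[17; 2, 34]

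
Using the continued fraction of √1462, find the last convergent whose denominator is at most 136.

√1462 = [38; 4, 4, 4, 76, …] (period length 4).
Convergents:
  p_0/q_0 = 38/1
  p_1/q_1 = 153/4
  p_2/q_2 = 650/17
  p_3/q_3 = 2753/72
  p_4/q_4 = 209878/5489
q_3 = 72 ≤ 136 < 5489 = q_4, so the answer is 2753/72.

2753/72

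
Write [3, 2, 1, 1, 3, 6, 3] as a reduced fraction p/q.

Fold from the inside: start with 3/1.
  6 + 1/3 = 19/3
  3 + 3/19 = 60/19
  1 + 19/60 = 79/60
  1 + 60/79 = 139/79
  2 + 79/139 = 357/139
  3 + 139/357 = 1210/357

1210/357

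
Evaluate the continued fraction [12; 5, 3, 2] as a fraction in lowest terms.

451/37

Using pₖ = aₖpₖ₋₁ + pₖ₋₂ and qₖ = aₖqₖ₋₁ + qₖ₋₂:
  k=0: a=12, p=12, q=1
  k=1: a=5, p=61, q=5
  k=2: a=3, p=195, q=16
  k=3: a=2, p=451, q=37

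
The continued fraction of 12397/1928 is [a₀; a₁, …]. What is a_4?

4

12397 = 6·1928 + 829   →  a_0 = 6
1928 = 2·829 + 270   →  a_1 = 2
829 = 3·270 + 19   →  a_2 = 3
270 = 14·19 + 4   →  a_3 = 14
19 = 4·4 + 3   →  a_4 = 4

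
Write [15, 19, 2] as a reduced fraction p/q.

Fold from the inside: start with 2/1.
  19 + 1/2 = 39/2
  15 + 2/39 = 587/39

587/39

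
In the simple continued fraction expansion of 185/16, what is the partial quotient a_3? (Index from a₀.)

185 = 11·16 + 9   →  a_0 = 11
16 = 1·9 + 7   →  a_1 = 1
9 = 1·7 + 2   →  a_2 = 1
7 = 3·2 + 1   →  a_3 = 3

3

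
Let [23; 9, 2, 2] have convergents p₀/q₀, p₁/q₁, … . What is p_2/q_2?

Using pₖ = aₖpₖ₋₁ + pₖ₋₂, qₖ = aₖqₖ₋₁ + qₖ₋₂ (with p₋₁=1, p₋₂=0, q₋₁=0, q₋₂=1):
  k=0: a=23, p=23, q=1
  k=1: a=9, p=208, q=9
  k=2: a=2, p=439, q=19

439/19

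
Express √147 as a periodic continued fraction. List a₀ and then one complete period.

[12; 8, 24]

a₀ = ⌊√147⌋ = 12.
With m₀=0, d₀=1 and mₖ₊₁ = dₖaₖ − mₖ, dₖ₊₁ = (n − mₖ₊₁²)/dₖ, aₖ₊₁ = ⌊(a₀+mₖ₊₁)/dₖ₊₁⌋:
  k=1: m=12, d=3, a=8
  k=2: m=12, d=1, a=24
d=1 and a=2a₀=24 at k=2, so the next step gives (m, d) = (12, 3) again — its k=1 value — and the period has length 2.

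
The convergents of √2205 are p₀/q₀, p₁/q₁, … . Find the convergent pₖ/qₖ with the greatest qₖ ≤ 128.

2207/47

√2205 = [46; 1, 22, 2, 22, 1, 92, …] (period length 6).
Convergents:
  p_0/q_0 = 46/1
  p_1/q_1 = 47/1
  p_2/q_2 = 1080/23
  p_3/q_3 = 2207/47
  p_4/q_4 = 49634/1057
q_3 = 47 ≤ 128 < 1057 = q_4, so the answer is 2207/47.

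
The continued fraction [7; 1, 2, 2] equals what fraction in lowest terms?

Fold from the inside: start with 2/1.
  2 + 1/2 = 5/2
  1 + 2/5 = 7/5
  7 + 5/7 = 54/7

54/7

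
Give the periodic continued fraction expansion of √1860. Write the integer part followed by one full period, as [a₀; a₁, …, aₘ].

[43; 7, 1, 4, 1, 7, 86]

a₀ = ⌊√1860⌋ = 43.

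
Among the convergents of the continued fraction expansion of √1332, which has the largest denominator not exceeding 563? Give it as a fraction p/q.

√1332 = [36; 2, 72, …] (period length 2).
Convergents:
  p_0/q_0 = 36/1
  p_1/q_1 = 73/2
  p_2/q_2 = 5292/145
  p_3/q_3 = 10657/292
  p_4/q_4 = 772596/21169
q_3 = 292 ≤ 563 < 21169 = q_4, so the answer is 10657/292.

10657/292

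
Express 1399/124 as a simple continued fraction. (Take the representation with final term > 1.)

[11; 3, 1, 1, 5, 3]

1399 = 11×124 + 35
124 = 3×35 + 19
35 = 1×19 + 16
19 = 1×16 + 3
16 = 5×3 + 1
3 = 3×1 + 0  (stop)
So 1399/124 = [11; 3, 1, 1, 5, 3].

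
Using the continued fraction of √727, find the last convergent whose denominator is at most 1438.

√727 = [26; 1, 25, 1, 52, …] (period length 4).
Convergents:
  p_0/q_0 = 26/1
  p_1/q_1 = 27/1
  p_2/q_2 = 701/26
  p_3/q_3 = 728/27
  p_4/q_4 = 38557/1430
  p_5/q_5 = 39285/1457
q_4 = 1430 ≤ 1438 < 1457 = q_5, so the answer is 38557/1430.

38557/1430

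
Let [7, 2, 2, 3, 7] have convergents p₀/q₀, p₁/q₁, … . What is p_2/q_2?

37/5

Using pₖ = aₖpₖ₋₁ + pₖ₋₂, qₖ = aₖqₖ₋₁ + qₖ₋₂ (with p₋₁=1, p₋₂=0, q₋₁=0, q₋₂=1):
  k=0: a=7, p=7, q=1
  k=1: a=2, p=15, q=2
  k=2: a=2, p=37, q=5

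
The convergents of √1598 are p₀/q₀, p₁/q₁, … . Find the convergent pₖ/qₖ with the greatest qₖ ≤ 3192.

√1598 = [39; 1, 38, 1, 78, …] (period length 4).
Convergents:
  p_0/q_0 = 39/1
  p_1/q_1 = 40/1
  p_2/q_2 = 1559/39
  p_3/q_3 = 1599/40
  p_4/q_4 = 126281/3159
  p_5/q_5 = 127880/3199
q_4 = 3159 ≤ 3192 < 3199 = q_5, so the answer is 126281/3159.

126281/3159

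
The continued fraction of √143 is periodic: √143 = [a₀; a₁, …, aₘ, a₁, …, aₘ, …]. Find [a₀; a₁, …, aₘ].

a₀ = ⌊√143⌋ = 11.
With m₀=0, d₀=1 and mₖ₊₁ = dₖaₖ − mₖ, dₖ₊₁ = (n − mₖ₊₁²)/dₖ, aₖ₊₁ = ⌊(a₀+mₖ₊₁)/dₖ₊₁⌋:
  k=1: m=11, d=22, a=1
  k=2: m=11, d=1, a=22
d=1 and a=2a₀=22 at k=2, so the next step gives (m, d) = (11, 22) again — its k=1 value — and the period has length 2.

[11; 1, 22]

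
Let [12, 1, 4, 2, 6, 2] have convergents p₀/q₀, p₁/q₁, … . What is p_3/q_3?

141/11

Using pₖ = aₖpₖ₋₁ + pₖ₋₂, qₖ = aₖqₖ₋₁ + qₖ₋₂ (with p₋₁=1, p₋₂=0, q₋₁=0, q₋₂=1):
  k=0: a=12, p=12, q=1
  k=1: a=1, p=13, q=1
  k=2: a=4, p=64, q=5
  k=3: a=2, p=141, q=11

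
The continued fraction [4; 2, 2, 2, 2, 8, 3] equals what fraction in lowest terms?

Fold from the inside: start with 3/1.
  8 + 1/3 = 25/3
  2 + 3/25 = 53/25
  2 + 25/53 = 131/53
  2 + 53/131 = 315/131
  2 + 131/315 = 761/315
  4 + 315/761 = 3359/761

3359/761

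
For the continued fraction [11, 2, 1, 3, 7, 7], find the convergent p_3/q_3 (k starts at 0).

125/11

Using pₖ = aₖpₖ₋₁ + pₖ₋₂, qₖ = aₖqₖ₋₁ + qₖ₋₂ (with p₋₁=1, p₋₂=0, q₋₁=0, q₋₂=1):
  k=0: a=11, p=11, q=1
  k=1: a=2, p=23, q=2
  k=2: a=1, p=34, q=3
  k=3: a=3, p=125, q=11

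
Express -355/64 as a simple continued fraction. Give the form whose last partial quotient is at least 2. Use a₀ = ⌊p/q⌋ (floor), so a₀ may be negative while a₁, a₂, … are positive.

-355 = -6·64 + 29
64 = 2·29 + 6
29 = 4·6 + 5
6 = 1·5 + 1
5 = 5·1 + 0  (stop)
So -355/64 = [-6; 2, 4, 1, 5].

[-6; 2, 4, 1, 5]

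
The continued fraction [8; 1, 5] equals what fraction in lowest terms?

Using pₖ = aₖpₖ₋₁ + pₖ₋₂ and qₖ = aₖqₖ₋₁ + qₖ₋₂:
  k=0: a=8, p=8, q=1
  k=1: a=1, p=9, q=1
  k=2: a=5, p=53, q=6

53/6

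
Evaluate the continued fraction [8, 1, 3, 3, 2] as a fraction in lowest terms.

Using pₖ = aₖpₖ₋₁ + pₖ₋₂ and qₖ = aₖqₖ₋₁ + qₖ₋₂:
  k=0: a=8, p=8, q=1
  k=1: a=1, p=9, q=1
  k=2: a=3, p=35, q=4
  k=3: a=3, p=114, q=13
  k=4: a=2, p=263, q=30

263/30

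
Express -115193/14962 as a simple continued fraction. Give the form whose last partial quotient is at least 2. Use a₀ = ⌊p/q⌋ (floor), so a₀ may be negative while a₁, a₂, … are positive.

-115193 = -8*14962 + 4503
14962 = 3*4503 + 1453
4503 = 3*1453 + 144
1453 = 10*144 + 13
144 = 11*13 + 1
13 = 13*1 + 0  (stop)
So -115193/14962 = [-8; 3, 3, 10, 11, 13].

[-8; 3, 3, 10, 11, 13]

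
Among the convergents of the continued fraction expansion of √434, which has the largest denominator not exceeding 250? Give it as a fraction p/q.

5104/245

√434 = [20; 1, 4, 1, 40, …] (period length 4).
Convergents:
  p_0/q_0 = 20/1
  p_1/q_1 = 21/1
  p_2/q_2 = 104/5
  p_3/q_3 = 125/6
  p_4/q_4 = 5104/245
  p_5/q_5 = 5229/251
q_4 = 245 ≤ 250 < 251 = q_5, so the answer is 5104/245.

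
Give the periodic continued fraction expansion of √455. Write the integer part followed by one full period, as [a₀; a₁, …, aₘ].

[21; 3, 42]

a₀ = ⌊√455⌋ = 21.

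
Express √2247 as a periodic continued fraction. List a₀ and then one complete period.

[47; 2, 2, 15, 2, 2, 94]

a₀ = ⌊√2247⌋ = 47.
With m₀=0, d₀=1 and mₖ₊₁ = dₖaₖ − mₖ, dₖ₊₁ = (n − mₖ₊₁²)/dₖ, aₖ₊₁ = ⌊(a₀+mₖ₊₁)/dₖ₊₁⌋:
  k=1: m=47, d=38, a=2
  k=2: m=29, d=37, a=2
  k=3: m=45, d=6, a=15
  k=4: m=45, d=37, a=2
  k=5: m=29, d=38, a=2
  k=6: m=47, d=1, a=94
d=1 and a=2a₀=94 at k=6, so the next step gives (m, d) = (47, 38) again — its k=1 value — and the period has length 6.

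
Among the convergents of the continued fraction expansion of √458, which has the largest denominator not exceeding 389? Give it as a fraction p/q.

4537/212

√458 = [21; 2, 2, 42, …] (period length 3).
Convergents:
  p_0/q_0 = 21/1
  p_1/q_1 = 43/2
  p_2/q_2 = 107/5
  p_3/q_3 = 4537/212
  p_4/q_4 = 9181/429
q_3 = 212 ≤ 389 < 429 = q_4, so the answer is 4537/212.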